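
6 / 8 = 0.75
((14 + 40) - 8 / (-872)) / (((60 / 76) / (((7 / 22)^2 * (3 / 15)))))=5480797 / 3956700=1.39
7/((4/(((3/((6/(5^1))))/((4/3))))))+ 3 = 201/32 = 6.28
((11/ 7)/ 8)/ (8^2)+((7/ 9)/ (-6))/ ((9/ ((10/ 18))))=-38663/ 7838208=-0.00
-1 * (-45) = 45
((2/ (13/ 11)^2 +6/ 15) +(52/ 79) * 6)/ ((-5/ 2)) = -771864/ 333775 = -2.31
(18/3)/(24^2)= 0.01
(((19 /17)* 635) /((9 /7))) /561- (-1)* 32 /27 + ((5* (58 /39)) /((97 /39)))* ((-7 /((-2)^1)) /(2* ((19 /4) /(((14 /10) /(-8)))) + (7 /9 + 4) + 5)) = 5016772291 /2593949556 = 1.93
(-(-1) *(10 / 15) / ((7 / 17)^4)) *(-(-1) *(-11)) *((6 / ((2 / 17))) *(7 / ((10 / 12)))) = -187421124 / 1715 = -109283.45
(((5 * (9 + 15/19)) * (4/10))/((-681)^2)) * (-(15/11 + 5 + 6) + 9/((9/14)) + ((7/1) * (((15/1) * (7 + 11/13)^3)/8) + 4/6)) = 57015533188/212946529653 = 0.27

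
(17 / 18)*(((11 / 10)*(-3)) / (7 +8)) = -187 / 900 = -0.21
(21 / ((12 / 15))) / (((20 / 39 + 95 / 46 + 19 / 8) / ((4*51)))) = 38427480 / 35543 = 1081.15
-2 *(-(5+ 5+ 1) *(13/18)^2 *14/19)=13013/1539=8.46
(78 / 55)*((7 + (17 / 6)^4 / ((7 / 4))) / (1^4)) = 1292161 / 20790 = 62.15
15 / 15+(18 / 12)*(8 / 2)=7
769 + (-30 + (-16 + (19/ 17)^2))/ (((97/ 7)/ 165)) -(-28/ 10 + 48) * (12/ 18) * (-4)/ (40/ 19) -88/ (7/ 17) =1172688364/ 14717325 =79.68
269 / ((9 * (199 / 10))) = 2690 / 1791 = 1.50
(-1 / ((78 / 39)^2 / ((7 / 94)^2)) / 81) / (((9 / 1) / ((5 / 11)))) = -245 / 283423536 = -0.00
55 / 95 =11 / 19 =0.58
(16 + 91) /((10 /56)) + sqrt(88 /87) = 2 * sqrt(1914) /87 + 2996 /5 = 600.21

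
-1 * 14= -14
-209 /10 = -20.90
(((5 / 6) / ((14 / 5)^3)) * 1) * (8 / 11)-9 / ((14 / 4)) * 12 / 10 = -346147 / 113190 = -3.06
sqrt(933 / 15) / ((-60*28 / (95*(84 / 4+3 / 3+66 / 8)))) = -2299*sqrt(1555) / 6720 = -13.49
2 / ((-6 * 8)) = -1 / 24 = -0.04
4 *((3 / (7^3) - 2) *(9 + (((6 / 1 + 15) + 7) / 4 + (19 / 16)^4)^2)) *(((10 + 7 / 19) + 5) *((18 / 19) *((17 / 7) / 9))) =-2809.89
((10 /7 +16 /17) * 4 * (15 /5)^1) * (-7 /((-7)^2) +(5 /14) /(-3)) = -7.45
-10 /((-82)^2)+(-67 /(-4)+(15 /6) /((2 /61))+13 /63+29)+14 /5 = 132383899 /1059030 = 125.00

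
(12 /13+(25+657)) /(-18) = -4439 /117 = -37.94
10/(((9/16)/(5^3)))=20000/9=2222.22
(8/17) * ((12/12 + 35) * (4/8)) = 144/17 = 8.47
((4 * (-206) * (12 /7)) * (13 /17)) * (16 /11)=-2056704 /1309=-1571.20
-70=-70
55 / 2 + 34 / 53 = 2983 / 106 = 28.14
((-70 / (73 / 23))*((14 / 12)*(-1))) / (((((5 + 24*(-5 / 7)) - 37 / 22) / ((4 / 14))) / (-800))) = 198352000 / 466251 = 425.42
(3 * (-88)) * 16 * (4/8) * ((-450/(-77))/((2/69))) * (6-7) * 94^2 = 26338348800/7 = 3762621257.14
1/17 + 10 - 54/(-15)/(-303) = 86253/8585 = 10.05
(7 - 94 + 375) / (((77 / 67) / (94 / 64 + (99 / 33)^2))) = 2623.44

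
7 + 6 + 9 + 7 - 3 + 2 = 28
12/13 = 0.92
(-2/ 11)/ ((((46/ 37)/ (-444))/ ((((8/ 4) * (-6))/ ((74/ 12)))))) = -31968/ 253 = -126.36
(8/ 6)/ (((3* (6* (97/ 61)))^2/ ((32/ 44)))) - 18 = -452674858/ 25150257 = -18.00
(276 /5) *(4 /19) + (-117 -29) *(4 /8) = -5831 /95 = -61.38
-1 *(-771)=771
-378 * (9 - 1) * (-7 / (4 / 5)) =26460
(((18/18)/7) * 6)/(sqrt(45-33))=0.25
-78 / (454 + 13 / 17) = -442 / 2577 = -0.17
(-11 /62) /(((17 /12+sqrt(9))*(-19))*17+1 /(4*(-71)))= 2343 /18839506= 0.00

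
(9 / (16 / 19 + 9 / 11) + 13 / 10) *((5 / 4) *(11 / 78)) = 1.18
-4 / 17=-0.24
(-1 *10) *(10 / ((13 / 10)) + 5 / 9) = -9650 / 117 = -82.48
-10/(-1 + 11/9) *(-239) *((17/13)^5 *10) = 152705620350/371293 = 411280.63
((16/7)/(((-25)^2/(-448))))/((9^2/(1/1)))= -1024/50625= -0.02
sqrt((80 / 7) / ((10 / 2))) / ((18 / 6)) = 4* sqrt(7) / 21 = 0.50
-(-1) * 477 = 477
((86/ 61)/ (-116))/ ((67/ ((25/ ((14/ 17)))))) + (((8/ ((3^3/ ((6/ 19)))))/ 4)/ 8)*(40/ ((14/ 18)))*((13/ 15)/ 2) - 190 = -35929629803/ 189162708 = -189.94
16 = 16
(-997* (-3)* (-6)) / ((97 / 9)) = -161514 / 97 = -1665.09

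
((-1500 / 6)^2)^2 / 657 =3906250000 / 657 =5945586.00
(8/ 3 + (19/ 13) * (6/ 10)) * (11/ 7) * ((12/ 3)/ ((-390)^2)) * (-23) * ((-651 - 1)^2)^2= -31592860619085568/ 51904125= -608677260.60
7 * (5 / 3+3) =98 / 3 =32.67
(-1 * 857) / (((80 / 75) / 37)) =-475635 / 16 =-29727.19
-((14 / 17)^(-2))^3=-3.21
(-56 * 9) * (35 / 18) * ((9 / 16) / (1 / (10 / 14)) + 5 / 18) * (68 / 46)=-984.48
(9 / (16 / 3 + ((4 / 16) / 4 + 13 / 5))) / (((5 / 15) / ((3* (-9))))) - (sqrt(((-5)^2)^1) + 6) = -196069 / 1919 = -102.17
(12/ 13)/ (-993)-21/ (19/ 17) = -1536247/ 81757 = -18.79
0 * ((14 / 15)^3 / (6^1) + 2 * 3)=0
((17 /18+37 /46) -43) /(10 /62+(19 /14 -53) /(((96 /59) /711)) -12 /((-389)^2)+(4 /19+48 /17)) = 5796267850350656 /3170377090982956095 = 0.00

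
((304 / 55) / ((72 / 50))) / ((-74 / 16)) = -0.83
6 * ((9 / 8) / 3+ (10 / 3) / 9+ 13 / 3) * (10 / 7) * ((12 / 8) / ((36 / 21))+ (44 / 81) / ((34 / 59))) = 109826155 / 1388016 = 79.12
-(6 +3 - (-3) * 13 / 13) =-12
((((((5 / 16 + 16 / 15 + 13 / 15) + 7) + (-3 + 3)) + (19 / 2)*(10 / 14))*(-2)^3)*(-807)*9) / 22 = 65204793 / 1540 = 42340.77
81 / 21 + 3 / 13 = 372 / 91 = 4.09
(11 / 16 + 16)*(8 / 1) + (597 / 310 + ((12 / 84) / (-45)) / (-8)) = 2115899 / 15624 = 135.43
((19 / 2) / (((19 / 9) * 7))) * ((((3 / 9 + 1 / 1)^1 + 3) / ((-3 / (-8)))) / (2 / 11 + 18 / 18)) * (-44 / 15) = -1936 / 105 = -18.44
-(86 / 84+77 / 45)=-1723 / 630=-2.73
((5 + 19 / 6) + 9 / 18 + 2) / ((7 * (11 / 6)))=64 / 77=0.83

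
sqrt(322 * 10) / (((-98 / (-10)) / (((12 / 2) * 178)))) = 10680 * sqrt(805) / 49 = 6184.05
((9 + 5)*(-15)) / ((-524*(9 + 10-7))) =35 / 1048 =0.03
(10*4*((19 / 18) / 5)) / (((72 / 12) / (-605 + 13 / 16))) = -183673 / 216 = -850.34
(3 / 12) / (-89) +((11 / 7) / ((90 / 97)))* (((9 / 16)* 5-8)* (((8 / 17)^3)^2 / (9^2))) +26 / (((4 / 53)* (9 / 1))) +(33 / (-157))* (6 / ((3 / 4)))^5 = -235766928870232998529 / 34422210122072220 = -6849.27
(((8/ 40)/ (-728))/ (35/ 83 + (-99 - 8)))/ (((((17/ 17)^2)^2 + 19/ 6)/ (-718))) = -89391/ 201246500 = -0.00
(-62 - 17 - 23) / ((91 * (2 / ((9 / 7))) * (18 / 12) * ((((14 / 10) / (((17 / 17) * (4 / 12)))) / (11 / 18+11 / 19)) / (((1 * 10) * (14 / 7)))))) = -691900 / 254163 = -2.72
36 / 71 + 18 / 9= 178 / 71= 2.51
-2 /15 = -0.13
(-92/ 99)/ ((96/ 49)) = -1127/ 2376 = -0.47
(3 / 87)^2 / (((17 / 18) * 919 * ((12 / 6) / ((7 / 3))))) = 21 / 13138943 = 0.00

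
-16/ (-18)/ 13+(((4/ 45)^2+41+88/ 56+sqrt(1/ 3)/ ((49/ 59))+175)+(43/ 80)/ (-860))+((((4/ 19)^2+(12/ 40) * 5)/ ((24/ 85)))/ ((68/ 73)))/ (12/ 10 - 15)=59 * sqrt(3)/ 147+10635415075057/ 48961130400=217.92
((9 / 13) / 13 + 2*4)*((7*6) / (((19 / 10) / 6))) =3429720 / 3211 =1068.12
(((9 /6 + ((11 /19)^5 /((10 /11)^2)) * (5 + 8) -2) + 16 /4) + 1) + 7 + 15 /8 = 7130231271 /495219800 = 14.40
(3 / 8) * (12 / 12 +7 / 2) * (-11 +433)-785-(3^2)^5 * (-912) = 430820921 / 8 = 53852615.12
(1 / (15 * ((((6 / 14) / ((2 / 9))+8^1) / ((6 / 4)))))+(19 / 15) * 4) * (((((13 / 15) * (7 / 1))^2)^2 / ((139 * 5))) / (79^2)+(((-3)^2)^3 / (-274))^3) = -180094423310234751738787 / 1883613380404430475000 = -95.61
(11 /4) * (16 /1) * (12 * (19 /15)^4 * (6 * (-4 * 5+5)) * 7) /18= -160555472 /3375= -47571.99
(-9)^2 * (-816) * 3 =-198288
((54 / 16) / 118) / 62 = 27 / 58528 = 0.00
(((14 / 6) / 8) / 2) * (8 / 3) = 0.39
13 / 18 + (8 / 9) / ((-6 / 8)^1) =-25 / 54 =-0.46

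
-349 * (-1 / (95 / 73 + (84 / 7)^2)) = 2.40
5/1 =5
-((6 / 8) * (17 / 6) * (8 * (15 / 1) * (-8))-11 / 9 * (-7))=18283 / 9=2031.44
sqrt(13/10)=sqrt(130)/10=1.14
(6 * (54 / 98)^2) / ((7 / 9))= 39366 / 16807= 2.34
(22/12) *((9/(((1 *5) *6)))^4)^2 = 24057/200000000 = 0.00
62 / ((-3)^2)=62 / 9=6.89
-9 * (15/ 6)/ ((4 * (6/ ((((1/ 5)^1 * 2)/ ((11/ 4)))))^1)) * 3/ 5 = -9/ 110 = -0.08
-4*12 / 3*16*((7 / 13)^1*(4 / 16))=-448 / 13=-34.46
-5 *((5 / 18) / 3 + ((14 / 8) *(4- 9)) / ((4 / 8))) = 2350 / 27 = 87.04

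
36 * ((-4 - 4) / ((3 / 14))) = -1344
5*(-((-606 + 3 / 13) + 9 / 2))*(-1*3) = -234495 / 26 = -9019.04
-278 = -278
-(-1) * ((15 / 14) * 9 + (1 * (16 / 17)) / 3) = 7109 / 714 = 9.96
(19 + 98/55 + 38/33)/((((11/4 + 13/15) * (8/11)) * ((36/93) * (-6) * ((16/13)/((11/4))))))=-73931/9216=-8.02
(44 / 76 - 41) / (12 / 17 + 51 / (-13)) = 56576 / 4503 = 12.56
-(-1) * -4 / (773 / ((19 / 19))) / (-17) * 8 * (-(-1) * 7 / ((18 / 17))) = 112 / 6957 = 0.02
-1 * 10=-10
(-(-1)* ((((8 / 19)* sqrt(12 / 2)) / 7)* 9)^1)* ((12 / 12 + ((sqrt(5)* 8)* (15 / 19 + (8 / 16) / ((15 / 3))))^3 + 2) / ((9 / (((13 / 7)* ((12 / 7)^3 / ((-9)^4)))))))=6656* sqrt(6) / 25865973 + 2056143405056* sqrt(30) / 13306103160525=0.85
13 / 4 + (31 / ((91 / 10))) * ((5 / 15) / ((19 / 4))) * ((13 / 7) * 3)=17063 / 3724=4.58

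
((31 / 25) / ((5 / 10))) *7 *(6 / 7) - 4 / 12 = 1091 / 75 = 14.55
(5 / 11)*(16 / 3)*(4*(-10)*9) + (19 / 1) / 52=-498991 / 572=-872.36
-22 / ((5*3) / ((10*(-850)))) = 37400 / 3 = 12466.67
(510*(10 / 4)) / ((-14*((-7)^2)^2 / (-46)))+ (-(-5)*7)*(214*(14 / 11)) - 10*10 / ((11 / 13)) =1740855495 / 184877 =9416.29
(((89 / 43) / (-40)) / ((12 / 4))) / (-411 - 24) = 89 / 2244600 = 0.00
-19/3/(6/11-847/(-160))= -33440/30831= -1.08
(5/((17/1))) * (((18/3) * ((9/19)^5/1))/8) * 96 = 21257640/42093683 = 0.51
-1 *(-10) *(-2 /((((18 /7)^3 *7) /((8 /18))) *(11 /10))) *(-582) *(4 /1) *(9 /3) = 3802400 /8019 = 474.17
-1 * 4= -4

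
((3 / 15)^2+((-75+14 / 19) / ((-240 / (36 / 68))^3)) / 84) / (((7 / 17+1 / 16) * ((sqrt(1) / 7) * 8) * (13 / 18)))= 9446279361 / 92445184000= 0.10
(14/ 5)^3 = 21.95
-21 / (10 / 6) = -63 / 5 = -12.60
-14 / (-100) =7 / 50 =0.14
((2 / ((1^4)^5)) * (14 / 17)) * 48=1344 / 17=79.06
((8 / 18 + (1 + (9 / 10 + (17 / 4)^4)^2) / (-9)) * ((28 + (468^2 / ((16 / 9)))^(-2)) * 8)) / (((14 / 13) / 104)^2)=-74524399211654774286421 / 2999878156800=-24842475366.12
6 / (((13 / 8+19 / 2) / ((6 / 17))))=288 / 1513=0.19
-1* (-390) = 390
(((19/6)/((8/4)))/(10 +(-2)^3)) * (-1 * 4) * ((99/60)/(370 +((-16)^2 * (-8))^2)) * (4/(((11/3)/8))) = -0.00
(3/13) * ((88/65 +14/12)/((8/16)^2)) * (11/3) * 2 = 43252/2535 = 17.06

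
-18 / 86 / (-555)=3 / 7955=0.00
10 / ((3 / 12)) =40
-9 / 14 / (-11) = 9 / 154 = 0.06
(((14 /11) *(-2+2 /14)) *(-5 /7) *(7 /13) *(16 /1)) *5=800 /11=72.73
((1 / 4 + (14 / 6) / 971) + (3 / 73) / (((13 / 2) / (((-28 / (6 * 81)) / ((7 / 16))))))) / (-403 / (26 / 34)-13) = -75108667 / 161221965840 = -0.00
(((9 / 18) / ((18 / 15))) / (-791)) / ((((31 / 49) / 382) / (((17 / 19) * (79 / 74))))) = -8977955 / 29551308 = -0.30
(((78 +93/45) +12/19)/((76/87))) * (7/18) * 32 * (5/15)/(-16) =-4668797/194940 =-23.95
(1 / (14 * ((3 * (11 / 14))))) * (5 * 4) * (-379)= -7580 / 33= -229.70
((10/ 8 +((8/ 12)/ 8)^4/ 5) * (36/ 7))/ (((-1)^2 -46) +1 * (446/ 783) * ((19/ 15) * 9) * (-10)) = -3758429/ 64272320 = -0.06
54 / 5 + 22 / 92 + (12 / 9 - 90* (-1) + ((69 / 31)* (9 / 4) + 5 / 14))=107.74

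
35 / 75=7 / 15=0.47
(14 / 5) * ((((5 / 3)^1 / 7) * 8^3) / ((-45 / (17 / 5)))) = -17408 / 675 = -25.79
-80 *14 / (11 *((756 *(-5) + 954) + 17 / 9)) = 1440 / 39941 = 0.04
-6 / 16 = -3 / 8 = -0.38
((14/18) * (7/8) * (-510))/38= -4165/456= -9.13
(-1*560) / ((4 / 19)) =-2660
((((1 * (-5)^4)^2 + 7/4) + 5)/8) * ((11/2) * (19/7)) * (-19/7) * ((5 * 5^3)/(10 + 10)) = -775599339625/12544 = -61830304.50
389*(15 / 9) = 1945 / 3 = 648.33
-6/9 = -2/3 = -0.67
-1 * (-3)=3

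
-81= -81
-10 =-10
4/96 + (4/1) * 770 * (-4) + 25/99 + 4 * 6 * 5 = -9662167/792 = -12199.71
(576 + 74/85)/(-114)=-24517/4845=-5.06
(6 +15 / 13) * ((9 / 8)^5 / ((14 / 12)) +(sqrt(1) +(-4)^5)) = -10894826961 / 1490944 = -7307.33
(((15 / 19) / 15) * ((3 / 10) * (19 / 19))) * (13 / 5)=39 / 950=0.04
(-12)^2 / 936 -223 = -2897 / 13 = -222.85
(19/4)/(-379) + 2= 3013/1516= 1.99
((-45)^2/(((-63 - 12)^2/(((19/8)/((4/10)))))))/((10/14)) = 1197/400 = 2.99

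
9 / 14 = 0.64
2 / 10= 1 / 5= 0.20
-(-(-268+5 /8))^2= -71489.39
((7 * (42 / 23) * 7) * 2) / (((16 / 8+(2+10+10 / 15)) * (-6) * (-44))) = 1029 / 22264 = 0.05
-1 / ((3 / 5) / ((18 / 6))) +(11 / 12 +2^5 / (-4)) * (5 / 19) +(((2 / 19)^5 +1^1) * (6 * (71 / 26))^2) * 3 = 798.51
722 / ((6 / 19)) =6859 / 3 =2286.33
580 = 580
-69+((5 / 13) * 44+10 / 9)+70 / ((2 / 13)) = 404.03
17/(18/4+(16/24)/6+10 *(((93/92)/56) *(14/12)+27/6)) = 112608/330019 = 0.34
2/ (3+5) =1/ 4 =0.25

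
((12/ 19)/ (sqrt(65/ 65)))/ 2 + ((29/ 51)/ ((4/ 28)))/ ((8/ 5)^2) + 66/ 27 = 802811/ 186048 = 4.32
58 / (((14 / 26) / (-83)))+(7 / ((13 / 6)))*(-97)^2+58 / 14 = 21462.16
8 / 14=4 / 7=0.57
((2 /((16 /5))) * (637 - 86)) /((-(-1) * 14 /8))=2755 /14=196.79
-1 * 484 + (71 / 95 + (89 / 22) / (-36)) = -36368383 / 75240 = -483.37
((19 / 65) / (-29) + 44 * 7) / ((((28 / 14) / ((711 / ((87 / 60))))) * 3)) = 25170.21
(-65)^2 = 4225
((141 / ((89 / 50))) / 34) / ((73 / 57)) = 200925 / 110449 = 1.82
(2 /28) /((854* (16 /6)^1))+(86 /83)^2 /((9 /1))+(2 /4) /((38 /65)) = 109811287889 /112675161312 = 0.97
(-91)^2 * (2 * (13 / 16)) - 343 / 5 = 535521 / 40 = 13388.02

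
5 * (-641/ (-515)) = 641/ 103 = 6.22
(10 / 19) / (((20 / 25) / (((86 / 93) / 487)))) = 1075 / 860529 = 0.00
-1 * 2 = -2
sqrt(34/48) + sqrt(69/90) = sqrt(102)/12 + sqrt(690)/30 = 1.72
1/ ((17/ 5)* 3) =5/ 51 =0.10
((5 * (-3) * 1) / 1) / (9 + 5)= -1.07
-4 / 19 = -0.21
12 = 12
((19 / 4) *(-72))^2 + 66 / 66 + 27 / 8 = 116968.38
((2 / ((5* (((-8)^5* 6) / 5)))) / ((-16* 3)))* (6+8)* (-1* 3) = -7 / 786432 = -0.00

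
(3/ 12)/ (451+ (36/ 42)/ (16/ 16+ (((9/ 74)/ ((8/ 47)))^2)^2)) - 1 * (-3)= 5875908664252579/ 1958274926678740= 3.00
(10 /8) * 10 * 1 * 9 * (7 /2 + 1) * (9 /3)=6075 /4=1518.75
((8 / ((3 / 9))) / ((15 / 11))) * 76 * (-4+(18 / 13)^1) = -227392 / 65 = -3498.34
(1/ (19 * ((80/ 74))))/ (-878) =-37/ 667280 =-0.00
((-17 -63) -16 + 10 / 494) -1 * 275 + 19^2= -2465 / 247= -9.98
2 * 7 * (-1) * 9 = -126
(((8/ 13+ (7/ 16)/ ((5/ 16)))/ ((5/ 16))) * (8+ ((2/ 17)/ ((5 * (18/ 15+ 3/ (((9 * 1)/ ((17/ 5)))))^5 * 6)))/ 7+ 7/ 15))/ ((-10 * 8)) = -33274580854/ 48750804375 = -0.68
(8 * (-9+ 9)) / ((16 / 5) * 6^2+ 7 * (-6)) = 0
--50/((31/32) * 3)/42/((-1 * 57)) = -800/111321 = -0.01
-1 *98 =-98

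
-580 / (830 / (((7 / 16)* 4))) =-203 / 166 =-1.22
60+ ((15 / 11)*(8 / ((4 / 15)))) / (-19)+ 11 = 14389 / 209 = 68.85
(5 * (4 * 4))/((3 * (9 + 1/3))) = 20/7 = 2.86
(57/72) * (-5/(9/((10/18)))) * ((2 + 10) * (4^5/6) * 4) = -486400/243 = -2001.65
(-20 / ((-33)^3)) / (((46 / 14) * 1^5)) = 140 / 826551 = 0.00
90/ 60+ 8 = 9.50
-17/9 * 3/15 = -17/45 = -0.38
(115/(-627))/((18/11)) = -115/1026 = -0.11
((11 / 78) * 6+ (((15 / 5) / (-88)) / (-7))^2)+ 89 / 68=180717909 / 83859776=2.16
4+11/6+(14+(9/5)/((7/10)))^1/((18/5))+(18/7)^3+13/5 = 927317/30870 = 30.04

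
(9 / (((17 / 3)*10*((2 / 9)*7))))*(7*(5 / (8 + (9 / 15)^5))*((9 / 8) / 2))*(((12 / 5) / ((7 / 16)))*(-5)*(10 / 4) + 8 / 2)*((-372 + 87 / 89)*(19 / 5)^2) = 368243137888875 / 4277577808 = 86086.84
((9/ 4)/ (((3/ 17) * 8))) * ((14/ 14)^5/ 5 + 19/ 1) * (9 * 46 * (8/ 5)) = 506736/ 25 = 20269.44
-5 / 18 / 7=-5 / 126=-0.04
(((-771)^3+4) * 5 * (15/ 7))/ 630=-2291570035/ 294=-7794455.90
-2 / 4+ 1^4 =1 / 2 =0.50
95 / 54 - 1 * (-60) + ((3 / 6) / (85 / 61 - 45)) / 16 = 141935953 / 2298240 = 61.76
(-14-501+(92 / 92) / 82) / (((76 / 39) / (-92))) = 37879413 / 1558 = 24312.85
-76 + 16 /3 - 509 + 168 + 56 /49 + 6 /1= -8495 /21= -404.52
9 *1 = 9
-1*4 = -4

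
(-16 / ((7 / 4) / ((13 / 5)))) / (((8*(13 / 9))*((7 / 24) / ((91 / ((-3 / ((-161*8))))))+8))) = -0.26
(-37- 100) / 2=-137 / 2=-68.50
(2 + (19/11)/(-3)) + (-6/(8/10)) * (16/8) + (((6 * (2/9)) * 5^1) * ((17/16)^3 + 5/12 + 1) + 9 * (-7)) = -5994859/101376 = -59.13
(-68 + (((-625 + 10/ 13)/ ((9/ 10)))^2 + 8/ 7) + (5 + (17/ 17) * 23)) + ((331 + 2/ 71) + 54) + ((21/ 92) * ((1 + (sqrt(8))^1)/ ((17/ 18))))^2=35721 * sqrt(2)/ 152881 + 222544727644304381/ 462273617988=481413.76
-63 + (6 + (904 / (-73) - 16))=-6233 / 73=-85.38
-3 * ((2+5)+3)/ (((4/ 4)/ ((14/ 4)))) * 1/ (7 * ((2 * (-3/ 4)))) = 10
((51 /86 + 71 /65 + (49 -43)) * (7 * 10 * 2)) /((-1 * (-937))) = 1.15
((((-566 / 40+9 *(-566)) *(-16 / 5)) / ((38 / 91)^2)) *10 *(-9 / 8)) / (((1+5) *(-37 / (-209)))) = -1469388921 / 1480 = -992830.35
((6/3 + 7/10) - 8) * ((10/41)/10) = -53/410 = -0.13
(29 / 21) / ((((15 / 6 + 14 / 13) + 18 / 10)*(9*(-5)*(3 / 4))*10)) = -1508 / 1981665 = -0.00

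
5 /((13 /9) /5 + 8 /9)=225 /53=4.25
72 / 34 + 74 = 1294 / 17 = 76.12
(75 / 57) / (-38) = -25 / 722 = -0.03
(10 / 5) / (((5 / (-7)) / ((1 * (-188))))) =2632 / 5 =526.40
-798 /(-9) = 266 /3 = 88.67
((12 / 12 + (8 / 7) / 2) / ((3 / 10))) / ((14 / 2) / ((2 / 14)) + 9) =55 / 609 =0.09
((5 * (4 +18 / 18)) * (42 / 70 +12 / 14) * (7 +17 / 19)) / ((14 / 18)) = 344250 / 931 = 369.76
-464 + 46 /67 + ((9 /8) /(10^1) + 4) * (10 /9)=-2212981 /4824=-458.74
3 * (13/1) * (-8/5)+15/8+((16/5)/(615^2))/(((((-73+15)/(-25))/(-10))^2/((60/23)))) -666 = -2834804472689/3901869960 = -726.52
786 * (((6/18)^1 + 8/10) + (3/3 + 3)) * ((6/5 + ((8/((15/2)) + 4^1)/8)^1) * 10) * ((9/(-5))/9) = -221914/15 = -14794.27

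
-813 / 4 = -203.25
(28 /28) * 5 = 5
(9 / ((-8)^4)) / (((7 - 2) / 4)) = 9 / 5120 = 0.00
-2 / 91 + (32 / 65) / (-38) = -302 / 8645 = -0.03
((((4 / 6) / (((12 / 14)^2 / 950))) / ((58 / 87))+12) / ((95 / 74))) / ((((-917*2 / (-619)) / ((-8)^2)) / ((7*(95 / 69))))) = 17216459936 / 81351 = 211631.82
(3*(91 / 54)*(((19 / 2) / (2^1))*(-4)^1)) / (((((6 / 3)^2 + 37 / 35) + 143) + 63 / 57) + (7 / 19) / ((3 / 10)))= -60515 / 94746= -0.64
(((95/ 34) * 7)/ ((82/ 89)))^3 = 207317019156625/ 21670967872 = 9566.58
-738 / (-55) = 13.42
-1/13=-0.08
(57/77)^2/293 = 0.00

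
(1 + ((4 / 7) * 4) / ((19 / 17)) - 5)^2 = 67600 / 17689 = 3.82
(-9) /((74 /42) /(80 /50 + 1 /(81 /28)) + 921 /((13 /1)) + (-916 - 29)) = 215124 /20872963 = 0.01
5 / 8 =0.62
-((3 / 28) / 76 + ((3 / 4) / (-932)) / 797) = -34794 / 24698233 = -0.00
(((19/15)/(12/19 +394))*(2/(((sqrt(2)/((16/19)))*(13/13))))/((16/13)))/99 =0.00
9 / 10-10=-9.10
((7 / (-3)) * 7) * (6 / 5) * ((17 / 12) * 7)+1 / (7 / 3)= -40727 / 210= -193.94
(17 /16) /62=17 /992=0.02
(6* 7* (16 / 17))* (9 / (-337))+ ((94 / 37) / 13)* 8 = 1399120 / 2755649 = 0.51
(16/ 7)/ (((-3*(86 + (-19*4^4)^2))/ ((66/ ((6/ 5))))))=-440/ 248415111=-0.00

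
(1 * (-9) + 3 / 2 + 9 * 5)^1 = 75 / 2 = 37.50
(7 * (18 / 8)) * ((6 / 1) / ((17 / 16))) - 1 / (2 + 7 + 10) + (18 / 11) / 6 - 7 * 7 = 142693 / 3553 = 40.16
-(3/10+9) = -93/10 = -9.30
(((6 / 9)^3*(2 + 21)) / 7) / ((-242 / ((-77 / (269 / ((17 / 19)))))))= 1564 / 1517967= 0.00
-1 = -1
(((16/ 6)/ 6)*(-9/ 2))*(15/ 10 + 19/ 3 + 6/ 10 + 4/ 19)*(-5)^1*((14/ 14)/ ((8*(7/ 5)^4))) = 3079375/ 1094856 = 2.81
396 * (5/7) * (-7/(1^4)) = -1980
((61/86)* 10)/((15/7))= 427/129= 3.31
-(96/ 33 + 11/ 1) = -153/ 11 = -13.91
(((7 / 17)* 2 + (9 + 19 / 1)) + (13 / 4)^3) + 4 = 73061 / 1088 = 67.15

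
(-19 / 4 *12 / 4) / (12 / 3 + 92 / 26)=-741 / 392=-1.89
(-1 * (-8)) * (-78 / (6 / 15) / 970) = -156 / 97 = -1.61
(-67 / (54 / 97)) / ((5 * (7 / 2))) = -6499 / 945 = -6.88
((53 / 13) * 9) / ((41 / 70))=33390 / 533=62.65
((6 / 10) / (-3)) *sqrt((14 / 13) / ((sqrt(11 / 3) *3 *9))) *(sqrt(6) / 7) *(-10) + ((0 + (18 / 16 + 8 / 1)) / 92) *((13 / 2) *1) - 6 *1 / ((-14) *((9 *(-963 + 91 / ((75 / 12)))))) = 4 *11^(3 / 4) *3^(1 / 4) *sqrt(91) / 3003 + 472499719 / 732954432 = 0.75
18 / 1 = 18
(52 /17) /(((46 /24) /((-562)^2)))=504057.94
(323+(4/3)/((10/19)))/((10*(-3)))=-4883/450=-10.85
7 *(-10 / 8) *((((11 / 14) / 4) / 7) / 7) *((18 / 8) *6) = -1485 / 3136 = -0.47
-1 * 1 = -1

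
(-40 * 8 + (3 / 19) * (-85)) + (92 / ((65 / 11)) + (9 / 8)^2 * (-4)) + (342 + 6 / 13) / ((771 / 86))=-1445873779 / 5078320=-284.71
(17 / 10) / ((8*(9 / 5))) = 17 / 144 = 0.12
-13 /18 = -0.72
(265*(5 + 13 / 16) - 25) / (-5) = -4849 / 16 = -303.06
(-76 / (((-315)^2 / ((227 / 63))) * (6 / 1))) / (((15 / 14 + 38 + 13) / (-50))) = 34504 / 78121827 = 0.00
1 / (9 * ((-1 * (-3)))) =1 / 27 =0.04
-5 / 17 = -0.29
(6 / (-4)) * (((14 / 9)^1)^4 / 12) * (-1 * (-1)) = -0.73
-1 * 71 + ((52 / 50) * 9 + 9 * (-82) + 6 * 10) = -18491 / 25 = -739.64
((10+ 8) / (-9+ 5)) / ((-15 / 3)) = 9 / 10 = 0.90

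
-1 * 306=-306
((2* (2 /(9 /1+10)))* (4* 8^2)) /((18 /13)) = 6656 /171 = 38.92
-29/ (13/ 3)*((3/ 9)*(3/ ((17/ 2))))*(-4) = 696/ 221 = 3.15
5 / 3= 1.67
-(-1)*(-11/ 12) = -11/ 12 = -0.92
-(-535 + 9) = 526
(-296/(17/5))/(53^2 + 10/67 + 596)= -19832/775693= -0.03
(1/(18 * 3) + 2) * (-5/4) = -545/216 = -2.52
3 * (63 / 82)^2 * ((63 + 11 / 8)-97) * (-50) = 77693175 / 26896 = 2888.65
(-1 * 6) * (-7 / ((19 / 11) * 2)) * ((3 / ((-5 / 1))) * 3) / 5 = -2079 / 475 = -4.38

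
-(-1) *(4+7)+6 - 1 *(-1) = 18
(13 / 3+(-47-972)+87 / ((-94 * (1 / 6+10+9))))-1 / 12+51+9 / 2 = -20740029 / 21620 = -959.30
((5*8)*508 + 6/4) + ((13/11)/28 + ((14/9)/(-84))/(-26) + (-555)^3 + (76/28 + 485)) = -9239615935661/54054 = -170933065.74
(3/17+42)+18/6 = 768/17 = 45.18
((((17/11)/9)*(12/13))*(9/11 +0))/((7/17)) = 3468/11011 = 0.31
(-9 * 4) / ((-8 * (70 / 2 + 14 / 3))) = 27 / 238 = 0.11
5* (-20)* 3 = -300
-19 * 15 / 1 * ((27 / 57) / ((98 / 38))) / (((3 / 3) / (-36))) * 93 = 8587620 / 49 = 175257.55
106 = 106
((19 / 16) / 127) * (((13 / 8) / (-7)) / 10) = -247 / 1137920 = -0.00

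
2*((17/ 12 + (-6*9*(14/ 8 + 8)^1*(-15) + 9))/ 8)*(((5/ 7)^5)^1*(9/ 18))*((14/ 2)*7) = 9005.92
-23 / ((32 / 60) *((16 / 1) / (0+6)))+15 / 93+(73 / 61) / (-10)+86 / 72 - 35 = -271954429 / 5446080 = -49.94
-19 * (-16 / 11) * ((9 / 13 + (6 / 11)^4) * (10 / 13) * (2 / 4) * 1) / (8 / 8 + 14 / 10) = 94124100 / 27217619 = 3.46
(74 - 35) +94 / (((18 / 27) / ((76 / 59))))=13017 / 59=220.63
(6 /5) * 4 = 24 /5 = 4.80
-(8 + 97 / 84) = -769 / 84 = -9.15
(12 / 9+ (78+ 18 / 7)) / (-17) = -1720 / 357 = -4.82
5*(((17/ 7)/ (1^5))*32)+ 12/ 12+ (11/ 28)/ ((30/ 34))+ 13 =403.02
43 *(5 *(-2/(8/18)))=-1935/2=-967.50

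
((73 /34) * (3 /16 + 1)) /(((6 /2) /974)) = 675469 /816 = 827.78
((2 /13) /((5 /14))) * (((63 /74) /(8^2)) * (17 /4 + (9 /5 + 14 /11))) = 710451 /16931200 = 0.04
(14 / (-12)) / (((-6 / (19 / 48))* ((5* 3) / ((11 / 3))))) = 1463 / 77760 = 0.02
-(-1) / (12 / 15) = 5 / 4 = 1.25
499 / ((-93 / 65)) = -32435 / 93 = -348.76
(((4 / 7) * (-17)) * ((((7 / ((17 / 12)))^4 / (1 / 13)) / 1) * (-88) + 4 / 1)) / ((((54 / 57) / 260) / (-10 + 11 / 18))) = -17069643533.49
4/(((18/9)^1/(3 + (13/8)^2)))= 361/32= 11.28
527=527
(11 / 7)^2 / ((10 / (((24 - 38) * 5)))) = -121 / 7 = -17.29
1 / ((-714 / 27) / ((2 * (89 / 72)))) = -89 / 952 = -0.09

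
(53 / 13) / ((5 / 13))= 53 / 5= 10.60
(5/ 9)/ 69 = 0.01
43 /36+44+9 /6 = 1681 /36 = 46.69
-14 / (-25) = 14 / 25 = 0.56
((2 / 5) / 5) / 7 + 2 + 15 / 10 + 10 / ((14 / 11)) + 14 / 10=4469 / 350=12.77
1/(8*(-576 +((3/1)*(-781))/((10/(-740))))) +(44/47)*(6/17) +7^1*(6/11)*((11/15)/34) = 134097691/324875280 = 0.41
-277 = -277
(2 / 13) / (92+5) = 2 / 1261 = 0.00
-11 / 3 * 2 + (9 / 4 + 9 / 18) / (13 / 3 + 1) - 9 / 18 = -1405 / 192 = -7.32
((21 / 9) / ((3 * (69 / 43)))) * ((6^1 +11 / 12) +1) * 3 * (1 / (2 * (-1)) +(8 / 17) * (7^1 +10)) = 142975 / 1656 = 86.34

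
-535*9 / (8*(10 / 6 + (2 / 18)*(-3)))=-14445 / 32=-451.41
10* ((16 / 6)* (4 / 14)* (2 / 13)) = 320 / 273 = 1.17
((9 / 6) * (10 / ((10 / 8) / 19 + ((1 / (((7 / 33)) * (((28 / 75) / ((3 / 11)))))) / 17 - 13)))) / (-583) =474810 / 234953081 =0.00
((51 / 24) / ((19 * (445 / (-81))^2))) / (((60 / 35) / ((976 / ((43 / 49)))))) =777896217 / 323572850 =2.40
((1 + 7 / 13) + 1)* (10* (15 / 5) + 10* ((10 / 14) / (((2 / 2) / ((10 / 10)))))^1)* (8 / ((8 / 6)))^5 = 5132160 / 7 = 733165.71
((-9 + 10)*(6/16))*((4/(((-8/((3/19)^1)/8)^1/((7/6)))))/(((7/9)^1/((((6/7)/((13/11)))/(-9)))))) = 99/3458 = 0.03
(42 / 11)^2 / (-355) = -1764 / 42955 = -0.04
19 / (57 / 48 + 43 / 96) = 1824 / 157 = 11.62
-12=-12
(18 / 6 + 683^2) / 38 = 233246 / 19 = 12276.11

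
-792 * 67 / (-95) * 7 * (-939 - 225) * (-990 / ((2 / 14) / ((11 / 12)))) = 549320332176 / 19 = 28911596430.32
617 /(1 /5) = 3085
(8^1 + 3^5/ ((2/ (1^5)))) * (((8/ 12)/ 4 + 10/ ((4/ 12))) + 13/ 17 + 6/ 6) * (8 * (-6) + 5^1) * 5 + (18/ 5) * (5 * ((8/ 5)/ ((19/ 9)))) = -17229509891/ 19380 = -889035.60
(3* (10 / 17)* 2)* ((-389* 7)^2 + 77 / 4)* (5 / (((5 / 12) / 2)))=10677237480 / 17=628072792.94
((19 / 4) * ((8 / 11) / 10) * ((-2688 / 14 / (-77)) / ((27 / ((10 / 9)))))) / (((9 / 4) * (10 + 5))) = 0.00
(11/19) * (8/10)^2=176/475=0.37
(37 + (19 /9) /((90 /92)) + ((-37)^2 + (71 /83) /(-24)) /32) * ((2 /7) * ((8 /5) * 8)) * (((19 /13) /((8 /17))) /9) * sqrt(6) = 32535971203 * sqrt(6) /314636400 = 253.30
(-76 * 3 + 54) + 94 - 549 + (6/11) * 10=-6859/11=-623.55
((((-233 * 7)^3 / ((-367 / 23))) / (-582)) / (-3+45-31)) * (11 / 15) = -99790619593 / 3203910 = -31146.51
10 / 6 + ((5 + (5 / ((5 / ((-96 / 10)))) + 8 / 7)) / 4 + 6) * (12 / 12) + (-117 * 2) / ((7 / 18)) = -249863 / 420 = -594.91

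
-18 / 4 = -9 / 2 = -4.50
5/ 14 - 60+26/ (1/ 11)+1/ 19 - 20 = 54905/ 266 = 206.41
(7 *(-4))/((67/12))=-336/67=-5.01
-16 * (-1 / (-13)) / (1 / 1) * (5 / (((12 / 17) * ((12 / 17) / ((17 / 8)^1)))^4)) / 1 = -2913111186148805 / 1430979084288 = -2035.75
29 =29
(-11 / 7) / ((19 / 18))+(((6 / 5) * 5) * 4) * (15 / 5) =9378 / 133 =70.51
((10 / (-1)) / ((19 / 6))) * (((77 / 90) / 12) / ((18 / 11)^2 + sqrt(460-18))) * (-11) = -131769 / 8640041 + 1771561 * sqrt(442) / 311041476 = 0.10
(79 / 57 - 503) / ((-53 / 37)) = 1057904 / 3021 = 350.18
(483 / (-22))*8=-1932 / 11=-175.64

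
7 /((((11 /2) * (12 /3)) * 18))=7 /396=0.02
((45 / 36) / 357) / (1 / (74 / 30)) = 37 / 4284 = 0.01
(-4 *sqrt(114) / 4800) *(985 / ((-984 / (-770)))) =-15169 *sqrt(114) / 23616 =-6.86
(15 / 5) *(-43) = -129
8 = 8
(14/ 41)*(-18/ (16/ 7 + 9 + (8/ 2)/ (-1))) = -588/ 697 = -0.84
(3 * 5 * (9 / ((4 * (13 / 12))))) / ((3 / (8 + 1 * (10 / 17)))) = 19710 / 221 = 89.19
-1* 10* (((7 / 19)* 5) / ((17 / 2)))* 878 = -614600 / 323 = -1902.79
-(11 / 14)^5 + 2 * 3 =3065893 / 537824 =5.70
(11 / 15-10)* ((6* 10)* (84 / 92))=-11676 / 23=-507.65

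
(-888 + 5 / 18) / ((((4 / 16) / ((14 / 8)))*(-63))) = 15979 / 162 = 98.64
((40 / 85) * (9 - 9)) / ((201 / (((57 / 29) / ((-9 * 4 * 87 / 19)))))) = 0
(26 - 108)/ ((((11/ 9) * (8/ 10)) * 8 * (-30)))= 123/ 352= 0.35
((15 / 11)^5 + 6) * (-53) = -91461093 / 161051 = -567.90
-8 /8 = -1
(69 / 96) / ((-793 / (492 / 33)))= -943 / 69784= -0.01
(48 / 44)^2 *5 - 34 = -3394 / 121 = -28.05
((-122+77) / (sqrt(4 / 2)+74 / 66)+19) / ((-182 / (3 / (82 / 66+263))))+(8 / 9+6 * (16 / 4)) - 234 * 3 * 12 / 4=-6011949336089 / 2888809560+970299 * sqrt(2) / 256783072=-2081.11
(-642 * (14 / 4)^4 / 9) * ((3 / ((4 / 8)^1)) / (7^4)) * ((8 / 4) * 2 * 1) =-107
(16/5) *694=11104/5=2220.80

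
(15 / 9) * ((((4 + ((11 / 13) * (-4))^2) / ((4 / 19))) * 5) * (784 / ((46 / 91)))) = 851120200 / 897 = 948851.95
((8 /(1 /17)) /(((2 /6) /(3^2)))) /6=612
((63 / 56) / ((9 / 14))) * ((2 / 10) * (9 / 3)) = 21 / 20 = 1.05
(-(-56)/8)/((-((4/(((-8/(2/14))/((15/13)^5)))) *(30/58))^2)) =-159068296536952348/129746337890625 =-1225.99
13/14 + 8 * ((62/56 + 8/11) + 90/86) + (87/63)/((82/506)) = 26469389/814506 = 32.50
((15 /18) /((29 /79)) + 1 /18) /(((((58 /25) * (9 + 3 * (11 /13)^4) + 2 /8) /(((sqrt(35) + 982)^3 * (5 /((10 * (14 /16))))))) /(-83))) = -545107218016061199200 /128875719483- 1665135839694074800 * sqrt(35) /128875719483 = -4306150892.66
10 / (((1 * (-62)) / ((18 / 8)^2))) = -405 / 496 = -0.82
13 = 13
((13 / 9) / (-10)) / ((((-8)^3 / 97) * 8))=1261 / 368640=0.00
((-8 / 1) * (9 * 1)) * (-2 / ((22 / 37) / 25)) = 66600 / 11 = 6054.55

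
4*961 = 3844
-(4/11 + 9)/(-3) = 103/33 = 3.12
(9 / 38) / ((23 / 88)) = 396 / 437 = 0.91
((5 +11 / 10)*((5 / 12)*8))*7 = 427 / 3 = 142.33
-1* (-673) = 673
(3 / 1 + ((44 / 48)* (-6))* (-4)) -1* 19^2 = -336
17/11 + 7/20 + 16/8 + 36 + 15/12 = 2263/55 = 41.15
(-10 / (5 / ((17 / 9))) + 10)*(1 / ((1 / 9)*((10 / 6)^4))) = 4536 / 625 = 7.26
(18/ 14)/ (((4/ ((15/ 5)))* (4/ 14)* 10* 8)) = 27/ 640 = 0.04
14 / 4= 3.50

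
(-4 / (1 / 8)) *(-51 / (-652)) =-408 / 163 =-2.50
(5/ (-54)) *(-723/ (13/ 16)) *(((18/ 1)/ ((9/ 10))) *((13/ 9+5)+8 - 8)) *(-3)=-11182400/ 351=-31858.69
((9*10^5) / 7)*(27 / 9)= 2700000 / 7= 385714.29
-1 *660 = -660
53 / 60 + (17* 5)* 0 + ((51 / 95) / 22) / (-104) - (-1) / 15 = 206441 / 217360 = 0.95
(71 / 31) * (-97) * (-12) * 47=3884268 / 31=125298.97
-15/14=-1.07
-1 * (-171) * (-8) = -1368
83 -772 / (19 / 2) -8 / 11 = 211 / 209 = 1.01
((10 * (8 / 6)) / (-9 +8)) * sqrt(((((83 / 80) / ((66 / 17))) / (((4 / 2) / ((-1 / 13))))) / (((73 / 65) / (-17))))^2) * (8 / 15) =-1.11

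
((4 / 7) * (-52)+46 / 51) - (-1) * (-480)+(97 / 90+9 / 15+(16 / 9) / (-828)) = -1124306837 / 2216970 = -507.14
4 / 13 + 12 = 160 / 13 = 12.31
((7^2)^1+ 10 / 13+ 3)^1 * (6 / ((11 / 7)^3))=1411788 / 17303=81.59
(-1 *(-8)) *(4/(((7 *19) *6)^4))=2/25344958401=0.00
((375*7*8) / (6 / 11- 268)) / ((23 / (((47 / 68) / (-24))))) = 452375 / 4601288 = 0.10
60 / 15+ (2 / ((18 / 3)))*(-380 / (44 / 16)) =-1388 / 33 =-42.06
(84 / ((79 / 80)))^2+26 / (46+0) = 1038724333 / 143543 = 7236.33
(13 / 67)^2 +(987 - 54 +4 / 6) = 12574196 / 13467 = 933.70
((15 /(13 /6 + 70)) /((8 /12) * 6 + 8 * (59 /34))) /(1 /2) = 765 /32908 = 0.02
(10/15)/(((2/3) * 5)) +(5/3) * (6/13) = 63/65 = 0.97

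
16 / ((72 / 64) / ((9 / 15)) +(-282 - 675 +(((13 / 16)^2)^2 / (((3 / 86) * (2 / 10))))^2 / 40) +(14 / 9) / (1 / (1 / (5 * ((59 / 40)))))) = -24326694764544 / 1303554155029115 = -0.02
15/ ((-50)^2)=0.01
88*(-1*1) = -88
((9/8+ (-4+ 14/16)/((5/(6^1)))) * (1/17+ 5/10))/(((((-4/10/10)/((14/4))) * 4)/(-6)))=-209475/1088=-192.53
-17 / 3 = -5.67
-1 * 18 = -18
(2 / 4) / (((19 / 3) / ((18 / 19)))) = 27 / 361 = 0.07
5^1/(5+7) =5/12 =0.42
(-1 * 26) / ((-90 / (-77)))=-1001 / 45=-22.24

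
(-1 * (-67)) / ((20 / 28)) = 469 / 5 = 93.80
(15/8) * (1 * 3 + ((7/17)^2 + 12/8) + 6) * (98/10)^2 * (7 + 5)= 133262703/5780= 23055.83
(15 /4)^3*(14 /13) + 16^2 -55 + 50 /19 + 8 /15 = 30938917 /118560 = 260.96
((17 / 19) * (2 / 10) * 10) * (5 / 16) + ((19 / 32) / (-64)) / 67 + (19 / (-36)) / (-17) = 235390271 / 398886912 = 0.59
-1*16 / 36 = -4 / 9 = -0.44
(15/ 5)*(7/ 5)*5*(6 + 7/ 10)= 1407/ 10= 140.70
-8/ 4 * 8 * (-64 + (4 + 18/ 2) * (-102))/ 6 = 11120/ 3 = 3706.67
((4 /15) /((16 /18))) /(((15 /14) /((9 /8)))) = 63 /200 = 0.32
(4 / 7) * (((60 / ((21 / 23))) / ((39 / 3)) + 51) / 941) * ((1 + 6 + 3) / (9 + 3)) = 51010 / 1798251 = 0.03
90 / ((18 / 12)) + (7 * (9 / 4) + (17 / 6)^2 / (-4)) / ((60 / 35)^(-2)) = 4919 / 49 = 100.39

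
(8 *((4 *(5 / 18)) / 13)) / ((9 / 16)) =1280 / 1053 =1.22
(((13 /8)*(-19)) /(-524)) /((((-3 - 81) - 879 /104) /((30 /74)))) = -3211 /12427708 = -0.00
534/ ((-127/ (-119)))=63546/ 127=500.36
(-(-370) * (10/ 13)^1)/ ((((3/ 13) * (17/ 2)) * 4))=1850/ 51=36.27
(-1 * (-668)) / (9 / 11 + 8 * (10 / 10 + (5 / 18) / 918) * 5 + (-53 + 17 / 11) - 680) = -30354588 / 31382657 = -0.97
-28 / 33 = -0.85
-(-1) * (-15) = -15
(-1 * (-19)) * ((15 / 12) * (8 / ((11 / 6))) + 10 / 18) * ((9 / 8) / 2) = 11305 / 176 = 64.23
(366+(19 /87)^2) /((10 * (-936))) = -554123 /14169168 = -0.04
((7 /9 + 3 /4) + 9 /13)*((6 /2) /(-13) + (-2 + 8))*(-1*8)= -51950 /507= -102.47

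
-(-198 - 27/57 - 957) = 21954/19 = 1155.47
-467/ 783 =-0.60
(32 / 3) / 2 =16 / 3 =5.33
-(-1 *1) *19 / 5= 19 / 5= 3.80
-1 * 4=-4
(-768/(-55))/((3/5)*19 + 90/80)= 2048/1837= 1.11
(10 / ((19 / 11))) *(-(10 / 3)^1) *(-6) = 2200 / 19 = 115.79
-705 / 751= -0.94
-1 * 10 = -10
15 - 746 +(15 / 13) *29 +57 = -8327 / 13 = -640.54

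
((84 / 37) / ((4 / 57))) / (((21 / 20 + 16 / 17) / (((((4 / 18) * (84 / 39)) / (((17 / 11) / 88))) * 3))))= 432579840 / 325637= 1328.41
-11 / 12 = -0.92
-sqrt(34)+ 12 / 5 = 12 / 5 - sqrt(34) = -3.43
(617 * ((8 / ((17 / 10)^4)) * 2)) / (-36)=-24680000 / 751689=-32.83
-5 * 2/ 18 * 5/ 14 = -25/ 126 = -0.20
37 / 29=1.28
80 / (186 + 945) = 80 / 1131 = 0.07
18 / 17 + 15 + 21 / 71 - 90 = -88890 / 1207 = -73.65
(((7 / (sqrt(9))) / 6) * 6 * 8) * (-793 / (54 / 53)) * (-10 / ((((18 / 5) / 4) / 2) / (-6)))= -470724800 / 243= -1937139.09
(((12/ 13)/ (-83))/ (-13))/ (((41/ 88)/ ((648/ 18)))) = 38016/ 575107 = 0.07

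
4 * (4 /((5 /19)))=60.80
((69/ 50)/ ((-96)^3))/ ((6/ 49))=-1127/ 88473600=-0.00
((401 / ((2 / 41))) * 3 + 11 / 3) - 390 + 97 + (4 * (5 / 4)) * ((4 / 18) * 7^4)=27039.94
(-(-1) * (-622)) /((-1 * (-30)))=-311 /15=-20.73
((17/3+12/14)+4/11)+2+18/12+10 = 20.39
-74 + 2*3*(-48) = -362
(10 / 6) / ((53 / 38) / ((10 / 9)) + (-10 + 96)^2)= 1900 / 8432871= 0.00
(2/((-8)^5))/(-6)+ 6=589825/98304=6.00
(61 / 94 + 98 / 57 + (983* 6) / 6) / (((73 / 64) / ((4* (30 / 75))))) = 1351578368 / 977835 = 1382.22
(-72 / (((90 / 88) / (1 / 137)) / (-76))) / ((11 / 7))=17024 / 685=24.85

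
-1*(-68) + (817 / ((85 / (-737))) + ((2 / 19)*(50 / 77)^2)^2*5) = -7567805960878549 / 1078671063085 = -7015.86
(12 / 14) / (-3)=-2 / 7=-0.29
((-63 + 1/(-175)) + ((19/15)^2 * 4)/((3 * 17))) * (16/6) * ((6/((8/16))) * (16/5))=-2586022912/401625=-6438.90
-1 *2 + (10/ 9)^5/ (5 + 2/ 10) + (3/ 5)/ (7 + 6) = -6249223/ 3838185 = -1.63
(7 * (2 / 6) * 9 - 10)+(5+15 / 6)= 37 / 2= 18.50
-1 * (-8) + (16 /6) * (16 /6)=136 /9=15.11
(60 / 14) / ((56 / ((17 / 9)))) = 85 / 588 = 0.14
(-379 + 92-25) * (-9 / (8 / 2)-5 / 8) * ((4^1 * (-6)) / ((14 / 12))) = -129168 / 7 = -18452.57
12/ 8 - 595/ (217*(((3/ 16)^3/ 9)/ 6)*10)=-139171/ 62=-2244.69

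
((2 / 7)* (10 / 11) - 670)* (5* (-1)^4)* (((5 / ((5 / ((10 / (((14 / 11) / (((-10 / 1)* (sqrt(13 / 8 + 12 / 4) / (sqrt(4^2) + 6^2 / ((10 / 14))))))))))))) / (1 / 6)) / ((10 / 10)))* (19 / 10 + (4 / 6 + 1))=344874375* sqrt(74) / 13328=222593.15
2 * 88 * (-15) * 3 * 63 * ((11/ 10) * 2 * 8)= -8781696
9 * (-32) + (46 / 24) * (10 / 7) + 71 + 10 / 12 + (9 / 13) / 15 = -97089 / 455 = -213.38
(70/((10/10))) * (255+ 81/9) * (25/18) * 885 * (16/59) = 6160000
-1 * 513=-513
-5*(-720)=3600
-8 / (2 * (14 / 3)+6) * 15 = -7.83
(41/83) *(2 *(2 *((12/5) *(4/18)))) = 1312/1245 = 1.05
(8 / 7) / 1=8 / 7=1.14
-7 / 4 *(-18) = 63 / 2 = 31.50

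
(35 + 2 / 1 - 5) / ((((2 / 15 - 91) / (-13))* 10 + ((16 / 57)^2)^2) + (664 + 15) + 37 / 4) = 17565185664 / 416159672629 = 0.04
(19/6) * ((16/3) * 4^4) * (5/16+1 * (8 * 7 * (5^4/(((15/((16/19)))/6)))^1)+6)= 458997632/9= 50999736.89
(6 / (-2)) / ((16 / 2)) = -3 / 8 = -0.38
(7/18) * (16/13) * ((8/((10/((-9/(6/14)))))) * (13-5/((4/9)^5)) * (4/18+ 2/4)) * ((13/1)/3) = 179591321/25920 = 6928.68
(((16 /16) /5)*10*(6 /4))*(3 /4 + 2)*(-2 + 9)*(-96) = -5544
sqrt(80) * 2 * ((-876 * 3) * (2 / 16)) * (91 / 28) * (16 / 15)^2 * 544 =-132161536 * sqrt(5) / 25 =-11820887.14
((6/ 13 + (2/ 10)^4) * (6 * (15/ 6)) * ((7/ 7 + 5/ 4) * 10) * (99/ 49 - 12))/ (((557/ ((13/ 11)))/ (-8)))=198731556/ 7505575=26.48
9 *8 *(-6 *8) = -3456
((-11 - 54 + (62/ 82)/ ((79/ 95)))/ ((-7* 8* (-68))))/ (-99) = 103795/ 610538544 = 0.00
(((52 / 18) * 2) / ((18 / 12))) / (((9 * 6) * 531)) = 52 / 387099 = 0.00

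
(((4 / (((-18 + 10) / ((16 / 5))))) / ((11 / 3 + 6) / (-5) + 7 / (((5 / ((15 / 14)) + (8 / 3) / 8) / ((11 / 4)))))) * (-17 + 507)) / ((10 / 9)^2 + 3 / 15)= -544320 / 1909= -285.13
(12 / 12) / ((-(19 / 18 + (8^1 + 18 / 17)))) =-306 / 3095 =-0.10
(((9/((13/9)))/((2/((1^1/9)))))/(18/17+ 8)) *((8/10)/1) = 153/5005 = 0.03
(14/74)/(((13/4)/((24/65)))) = 672/31265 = 0.02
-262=-262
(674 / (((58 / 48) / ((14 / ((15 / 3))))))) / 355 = 226464 / 51475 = 4.40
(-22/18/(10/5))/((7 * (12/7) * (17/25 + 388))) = -275/2098872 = -0.00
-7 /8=-0.88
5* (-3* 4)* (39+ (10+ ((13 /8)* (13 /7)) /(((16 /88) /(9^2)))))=-2341005 /28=-83607.32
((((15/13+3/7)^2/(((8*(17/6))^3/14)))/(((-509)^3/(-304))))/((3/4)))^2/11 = 50292379090944/6461932195700547872407809799091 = 0.00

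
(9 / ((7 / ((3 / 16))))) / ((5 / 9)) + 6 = 3603 / 560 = 6.43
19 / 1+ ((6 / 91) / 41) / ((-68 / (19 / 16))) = 19.00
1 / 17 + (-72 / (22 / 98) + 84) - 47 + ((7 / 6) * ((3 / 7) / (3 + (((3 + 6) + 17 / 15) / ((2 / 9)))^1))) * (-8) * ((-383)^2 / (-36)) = 21142613 / 408969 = 51.70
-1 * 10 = -10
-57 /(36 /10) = -95 /6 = -15.83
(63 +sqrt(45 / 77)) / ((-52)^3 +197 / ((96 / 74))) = -3024 / 6741895- 144 * sqrt(385) / 519125915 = -0.00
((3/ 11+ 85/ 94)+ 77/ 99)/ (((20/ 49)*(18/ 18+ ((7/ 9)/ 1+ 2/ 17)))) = 15153103/ 5997200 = 2.53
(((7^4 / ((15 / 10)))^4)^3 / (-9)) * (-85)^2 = -1086184797675315430657590373197591326163301273600 / 4782969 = -227094258331031505882139400000000000000000.00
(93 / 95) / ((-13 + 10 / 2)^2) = 93 / 6080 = 0.02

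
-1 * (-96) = 96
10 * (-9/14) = -45/7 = -6.43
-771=-771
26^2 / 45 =676 / 45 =15.02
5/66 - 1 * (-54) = 3569/66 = 54.08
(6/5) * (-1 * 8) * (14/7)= -19.20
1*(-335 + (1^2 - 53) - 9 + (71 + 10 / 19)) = -324.47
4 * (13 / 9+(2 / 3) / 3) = 20 / 3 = 6.67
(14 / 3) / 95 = 14 / 285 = 0.05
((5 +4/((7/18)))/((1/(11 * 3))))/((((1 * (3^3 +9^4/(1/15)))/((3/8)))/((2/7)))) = 0.00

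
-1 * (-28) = 28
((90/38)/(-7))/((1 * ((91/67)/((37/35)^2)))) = -825507/2965235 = -0.28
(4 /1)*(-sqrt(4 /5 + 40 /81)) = -8*sqrt(655) /45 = -4.55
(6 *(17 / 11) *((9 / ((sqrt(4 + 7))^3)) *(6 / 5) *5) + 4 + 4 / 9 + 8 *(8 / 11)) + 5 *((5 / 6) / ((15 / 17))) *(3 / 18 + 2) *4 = 5508 *sqrt(11) / 1331 + 15203 / 297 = 64.91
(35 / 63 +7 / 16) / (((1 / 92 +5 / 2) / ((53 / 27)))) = 15847 / 20412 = 0.78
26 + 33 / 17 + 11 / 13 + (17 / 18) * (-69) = -48239 / 1326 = -36.38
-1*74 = -74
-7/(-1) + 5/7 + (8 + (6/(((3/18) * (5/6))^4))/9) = 7906958/4375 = 1807.30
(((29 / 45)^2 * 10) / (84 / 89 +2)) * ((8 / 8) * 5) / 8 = 74849 / 84888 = 0.88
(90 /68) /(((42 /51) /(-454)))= -10215 /14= -729.64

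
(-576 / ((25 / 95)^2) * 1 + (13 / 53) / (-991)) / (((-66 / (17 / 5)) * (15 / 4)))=33757125182 / 295441875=114.26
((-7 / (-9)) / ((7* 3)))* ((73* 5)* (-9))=-365 / 3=-121.67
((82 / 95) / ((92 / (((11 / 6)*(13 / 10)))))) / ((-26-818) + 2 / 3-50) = -5863 / 234232000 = -0.00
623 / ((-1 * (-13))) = 623 / 13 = 47.92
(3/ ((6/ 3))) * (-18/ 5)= -27/ 5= -5.40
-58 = -58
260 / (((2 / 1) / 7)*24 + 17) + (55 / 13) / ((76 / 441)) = 5848745 / 164996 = 35.45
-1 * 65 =-65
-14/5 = -2.80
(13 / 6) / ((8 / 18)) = 39 / 8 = 4.88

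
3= 3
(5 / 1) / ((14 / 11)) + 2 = 83 / 14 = 5.93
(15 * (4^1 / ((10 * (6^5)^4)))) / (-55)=-1 / 33514785700577280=-0.00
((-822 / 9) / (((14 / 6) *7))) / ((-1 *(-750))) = -0.01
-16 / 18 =-8 / 9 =-0.89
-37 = -37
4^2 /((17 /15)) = 240 /17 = 14.12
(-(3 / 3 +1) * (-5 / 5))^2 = 4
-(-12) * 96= 1152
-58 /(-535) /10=29 /2675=0.01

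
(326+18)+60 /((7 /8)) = 412.57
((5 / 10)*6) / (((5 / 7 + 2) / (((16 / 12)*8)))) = 224 / 19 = 11.79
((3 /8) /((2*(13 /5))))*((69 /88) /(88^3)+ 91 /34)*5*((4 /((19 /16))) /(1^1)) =10770848925 /3313316864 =3.25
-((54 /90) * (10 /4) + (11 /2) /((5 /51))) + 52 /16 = -1087 /20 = -54.35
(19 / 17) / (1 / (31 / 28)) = 589 / 476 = 1.24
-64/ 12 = -16/ 3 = -5.33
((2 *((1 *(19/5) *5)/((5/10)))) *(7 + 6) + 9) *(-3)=-2991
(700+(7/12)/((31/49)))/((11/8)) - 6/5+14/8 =10440973/20460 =510.31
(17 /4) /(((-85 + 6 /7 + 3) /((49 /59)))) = -5831 /134048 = -0.04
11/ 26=0.42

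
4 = 4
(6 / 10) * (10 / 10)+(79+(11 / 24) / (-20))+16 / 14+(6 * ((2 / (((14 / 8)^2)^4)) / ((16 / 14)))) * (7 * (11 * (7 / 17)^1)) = 11589391043 / 137145120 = 84.50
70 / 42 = 5 / 3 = 1.67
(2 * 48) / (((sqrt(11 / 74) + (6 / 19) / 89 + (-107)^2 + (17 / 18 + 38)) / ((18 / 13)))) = 680487494410078848 / 58811495472258671155 - 800471673216 * sqrt(814) / 58811495472258671155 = 0.01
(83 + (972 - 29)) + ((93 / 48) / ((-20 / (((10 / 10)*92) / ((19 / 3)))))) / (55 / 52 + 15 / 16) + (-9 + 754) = 69793868 / 39425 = 1770.29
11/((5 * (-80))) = -11/400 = -0.03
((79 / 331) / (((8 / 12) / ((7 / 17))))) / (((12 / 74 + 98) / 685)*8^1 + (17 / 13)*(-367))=-546615615 / 1775315427658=-0.00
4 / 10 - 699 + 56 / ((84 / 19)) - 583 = -19034 / 15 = -1268.93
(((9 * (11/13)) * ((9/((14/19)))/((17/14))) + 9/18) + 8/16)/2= 8575/221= 38.80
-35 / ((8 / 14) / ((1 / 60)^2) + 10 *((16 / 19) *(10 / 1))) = -931 / 56960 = -0.02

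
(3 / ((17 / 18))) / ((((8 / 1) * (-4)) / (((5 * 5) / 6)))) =-0.41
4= 4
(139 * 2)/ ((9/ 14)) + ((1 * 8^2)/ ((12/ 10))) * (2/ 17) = 67124/ 153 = 438.72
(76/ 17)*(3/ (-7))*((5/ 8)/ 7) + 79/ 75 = 110239/ 124950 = 0.88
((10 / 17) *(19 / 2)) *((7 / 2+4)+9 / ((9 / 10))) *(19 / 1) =63175 / 34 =1858.09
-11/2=-5.50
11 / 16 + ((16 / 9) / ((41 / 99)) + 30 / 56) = 25329 / 4592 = 5.52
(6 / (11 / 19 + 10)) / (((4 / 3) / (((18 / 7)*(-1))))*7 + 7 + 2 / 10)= 2565 / 16147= 0.16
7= 7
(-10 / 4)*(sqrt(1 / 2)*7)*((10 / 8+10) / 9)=-175*sqrt(2) / 16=-15.47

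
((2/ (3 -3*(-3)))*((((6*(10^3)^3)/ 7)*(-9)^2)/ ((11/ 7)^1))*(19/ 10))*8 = 1231200000000/ 11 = 111927272727.27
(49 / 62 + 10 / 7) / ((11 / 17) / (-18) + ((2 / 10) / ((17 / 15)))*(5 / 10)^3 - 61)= -34668 / 953281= -0.04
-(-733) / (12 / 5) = 3665 / 12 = 305.42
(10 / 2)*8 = 40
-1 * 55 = -55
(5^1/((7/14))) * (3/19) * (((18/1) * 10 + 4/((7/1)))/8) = 4740/133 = 35.64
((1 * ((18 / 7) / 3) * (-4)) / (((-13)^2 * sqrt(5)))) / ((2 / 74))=-888 * sqrt(5) / 5915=-0.34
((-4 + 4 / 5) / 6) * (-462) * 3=739.20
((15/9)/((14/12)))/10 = 1/7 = 0.14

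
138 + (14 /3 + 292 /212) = 22903 /159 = 144.04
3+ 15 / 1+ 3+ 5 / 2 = 47 / 2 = 23.50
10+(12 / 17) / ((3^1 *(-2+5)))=514 / 51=10.08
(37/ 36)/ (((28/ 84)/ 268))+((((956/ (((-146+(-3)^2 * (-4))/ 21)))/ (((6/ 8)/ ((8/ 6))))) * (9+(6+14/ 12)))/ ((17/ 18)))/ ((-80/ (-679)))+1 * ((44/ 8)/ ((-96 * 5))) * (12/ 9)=-4401998287/ 159120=-27664.64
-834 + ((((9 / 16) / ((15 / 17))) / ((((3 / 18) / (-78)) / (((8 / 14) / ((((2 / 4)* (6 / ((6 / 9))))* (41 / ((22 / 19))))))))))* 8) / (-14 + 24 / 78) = -2022254946 / 2426585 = -833.37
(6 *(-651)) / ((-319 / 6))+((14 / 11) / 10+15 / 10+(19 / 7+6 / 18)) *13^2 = 863.52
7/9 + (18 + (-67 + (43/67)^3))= -129815579/2706867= -47.96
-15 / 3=-5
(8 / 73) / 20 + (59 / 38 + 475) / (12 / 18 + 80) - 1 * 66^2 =-14601240493 / 3356540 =-4350.09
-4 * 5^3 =-500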